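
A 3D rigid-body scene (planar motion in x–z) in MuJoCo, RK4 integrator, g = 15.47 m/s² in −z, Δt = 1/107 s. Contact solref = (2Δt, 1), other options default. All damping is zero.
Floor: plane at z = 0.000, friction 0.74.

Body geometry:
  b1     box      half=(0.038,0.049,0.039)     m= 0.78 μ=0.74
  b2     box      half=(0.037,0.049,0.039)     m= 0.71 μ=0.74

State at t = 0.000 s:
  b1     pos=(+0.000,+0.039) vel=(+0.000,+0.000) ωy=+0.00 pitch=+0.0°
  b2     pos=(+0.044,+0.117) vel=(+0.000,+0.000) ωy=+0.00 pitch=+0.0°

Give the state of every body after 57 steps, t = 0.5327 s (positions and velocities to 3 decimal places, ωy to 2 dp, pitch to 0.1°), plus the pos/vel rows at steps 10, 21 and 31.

State at t = 0.5327 s:
  b1     pos=(+0.000,+0.039) vel=(+0.000,+0.000) ωy=+0.00 pitch=+0.0°
  b2     pos=(+0.092,+0.037) vel=(+0.000,+0.000) ωy=+0.00 pitch=+90.0°

Key-timestep trajectory:
   step    t(s)  b1.x    b1.z    b1.vx   b1.vz   b2.x    b2.z    b2.vx   b2.vz 
     10  0.0935   +0.000  +0.039  -0.001  +0.002   +0.051  +0.115  +0.175  -0.053
     21  0.1963   +0.000  +0.039  +0.000  +0.001   +0.082  +0.077  +0.354  -0.965
     31  0.2897   +0.000  +0.039  +0.000  +0.000   +0.093  +0.034  -0.021  +0.098


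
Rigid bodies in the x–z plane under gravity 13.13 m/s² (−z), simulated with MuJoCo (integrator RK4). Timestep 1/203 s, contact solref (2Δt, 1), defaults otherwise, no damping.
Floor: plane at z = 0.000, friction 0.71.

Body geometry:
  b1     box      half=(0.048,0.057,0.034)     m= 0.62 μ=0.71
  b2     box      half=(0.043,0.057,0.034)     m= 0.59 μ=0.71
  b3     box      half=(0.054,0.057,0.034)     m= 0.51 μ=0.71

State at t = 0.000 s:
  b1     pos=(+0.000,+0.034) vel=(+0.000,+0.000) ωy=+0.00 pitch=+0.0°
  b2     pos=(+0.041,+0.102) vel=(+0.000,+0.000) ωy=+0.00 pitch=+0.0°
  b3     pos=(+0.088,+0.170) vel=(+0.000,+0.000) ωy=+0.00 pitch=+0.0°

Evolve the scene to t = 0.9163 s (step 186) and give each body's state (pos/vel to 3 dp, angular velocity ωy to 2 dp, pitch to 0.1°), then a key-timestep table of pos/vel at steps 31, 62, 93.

State at t = 0.9163 s:
  b1     pos=(+0.000,+0.034) vel=(+0.000,+0.000) ωy=+0.00 pitch=+0.0°
  b2     pos=(+0.088,+0.043) vel=(+0.000,+0.000) ωy=+0.00 pitch=+90.0°
  b3     pos=(+0.288,+0.034) vel=(+0.000,+0.000) ωy=+0.00 pitch=+180.0°

Key-timestep trajectory:
   step    t(s)  b1.x    b1.z    b1.vx   b1.vz   b2.x    b2.z    b2.vx   b2.vz   b3.x    b3.z    b3.vx   b3.vz 
     31  0.1527   +0.000  +0.034  -0.001  +0.000   +0.054  +0.102  +0.203  -0.044   +0.123  +0.147  +0.480  -0.465
     62  0.3054   +0.000  +0.034  +0.000  +0.000   +0.090  +0.042  -0.249  -0.003   +0.209  +0.058  +0.369  +0.240
     93  0.4581   +0.000  +0.034  +0.000  +0.000   +0.088  +0.043  +0.000  +0.000   +0.260  +0.057  +0.423  -0.193


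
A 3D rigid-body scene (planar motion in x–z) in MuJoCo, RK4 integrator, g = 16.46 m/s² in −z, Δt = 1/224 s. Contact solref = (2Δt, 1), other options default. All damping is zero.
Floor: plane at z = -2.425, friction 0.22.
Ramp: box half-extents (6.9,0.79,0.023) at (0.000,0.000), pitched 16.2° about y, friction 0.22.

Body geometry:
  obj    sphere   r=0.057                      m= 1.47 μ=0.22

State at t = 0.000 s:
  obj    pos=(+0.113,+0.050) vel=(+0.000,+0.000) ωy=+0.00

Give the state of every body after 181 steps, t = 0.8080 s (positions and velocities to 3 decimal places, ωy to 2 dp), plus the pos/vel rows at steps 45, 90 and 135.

State at t = 0.8080 s:
  obj    pos=(+1.142,-0.248) vel=(+2.545,-0.739) ωy=+46.49

Key-timestep trajectory:
   step    t(s)  obj.x    obj.z    obj.vx   obj.vz 
     45  0.2009   +0.177  +0.032  +0.633  -0.184
     90  0.4018   +0.367  -0.023  +1.266  -0.368
    135  0.6027   +0.685  -0.116  +1.898  -0.552


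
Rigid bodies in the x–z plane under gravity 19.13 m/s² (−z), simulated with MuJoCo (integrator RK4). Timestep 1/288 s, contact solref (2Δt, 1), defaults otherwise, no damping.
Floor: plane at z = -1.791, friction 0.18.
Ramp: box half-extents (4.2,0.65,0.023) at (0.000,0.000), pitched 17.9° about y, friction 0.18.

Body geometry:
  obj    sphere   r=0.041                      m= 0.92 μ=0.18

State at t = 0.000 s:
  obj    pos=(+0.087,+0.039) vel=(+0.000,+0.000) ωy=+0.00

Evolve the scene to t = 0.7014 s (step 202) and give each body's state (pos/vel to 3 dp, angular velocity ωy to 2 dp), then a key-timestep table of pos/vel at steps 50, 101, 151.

State at t = 0.7014 s:
  obj    pos=(+1.070,-0.278) vel=(+2.803,-0.905) ωy=+71.83

Key-timestep trajectory:
   step    t(s)  obj.x    obj.z    obj.vx   obj.vz 
     50  0.1736   +0.147  +0.020  +0.694  -0.224
    101  0.3507   +0.333  -0.040  +1.402  -0.453
    151  0.5243   +0.636  -0.138  +2.096  -0.677


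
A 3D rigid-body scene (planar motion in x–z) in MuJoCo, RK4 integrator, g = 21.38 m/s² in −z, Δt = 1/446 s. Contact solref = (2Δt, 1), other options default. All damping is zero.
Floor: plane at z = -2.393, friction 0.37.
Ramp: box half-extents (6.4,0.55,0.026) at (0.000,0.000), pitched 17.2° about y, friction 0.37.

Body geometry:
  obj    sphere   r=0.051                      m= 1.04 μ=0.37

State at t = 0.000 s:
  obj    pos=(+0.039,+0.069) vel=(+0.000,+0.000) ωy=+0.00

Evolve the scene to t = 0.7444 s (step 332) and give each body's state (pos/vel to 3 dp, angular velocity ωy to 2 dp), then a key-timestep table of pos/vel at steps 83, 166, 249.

State at t = 0.7444 s:
  obj    pos=(+1.234,-0.301) vel=(+3.211,-0.994) ωy=+65.91

Key-timestep trajectory:
   step    t(s)  obj.x    obj.z    obj.vx   obj.vz 
     83  0.1861   +0.114  +0.045  +0.803  -0.249
    166  0.3722   +0.338  -0.024  +1.606  -0.497
    249  0.5583   +0.711  -0.140  +2.408  -0.746


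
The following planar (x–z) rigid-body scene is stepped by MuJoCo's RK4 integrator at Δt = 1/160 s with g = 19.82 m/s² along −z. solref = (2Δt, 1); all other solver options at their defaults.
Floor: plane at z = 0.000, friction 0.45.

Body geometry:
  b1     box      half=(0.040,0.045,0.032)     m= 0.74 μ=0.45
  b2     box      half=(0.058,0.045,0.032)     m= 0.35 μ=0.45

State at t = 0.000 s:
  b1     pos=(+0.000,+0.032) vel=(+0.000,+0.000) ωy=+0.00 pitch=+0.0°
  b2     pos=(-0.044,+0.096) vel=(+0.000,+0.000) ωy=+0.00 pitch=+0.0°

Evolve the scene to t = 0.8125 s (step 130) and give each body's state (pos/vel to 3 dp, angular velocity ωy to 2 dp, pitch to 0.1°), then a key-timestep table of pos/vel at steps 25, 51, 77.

State at t = 0.8125 s:
  b1     pos=(+0.000,+0.032) vel=(+0.000,+0.000) ωy=+0.00 pitch=+0.0°
  b2     pos=(-0.193,+0.032) vel=(+0.000,+0.000) ωy=+0.00 pitch=+180.0°

Key-timestep trajectory:
   step    t(s)  b1.x    b1.z    b1.vx   b1.vz   b2.x    b2.z    b2.vx   b2.vz 
     25  0.1562   +0.000  +0.032  +0.000  +0.000   -0.062  +0.087  -0.289  -0.244
     51  0.3188   +0.000  +0.032  +0.000  +0.000   -0.123  +0.066  -0.198  +0.011
     77  0.4813   +0.000  +0.032  +0.000  +0.000   -0.163  +0.057  -0.461  -0.285


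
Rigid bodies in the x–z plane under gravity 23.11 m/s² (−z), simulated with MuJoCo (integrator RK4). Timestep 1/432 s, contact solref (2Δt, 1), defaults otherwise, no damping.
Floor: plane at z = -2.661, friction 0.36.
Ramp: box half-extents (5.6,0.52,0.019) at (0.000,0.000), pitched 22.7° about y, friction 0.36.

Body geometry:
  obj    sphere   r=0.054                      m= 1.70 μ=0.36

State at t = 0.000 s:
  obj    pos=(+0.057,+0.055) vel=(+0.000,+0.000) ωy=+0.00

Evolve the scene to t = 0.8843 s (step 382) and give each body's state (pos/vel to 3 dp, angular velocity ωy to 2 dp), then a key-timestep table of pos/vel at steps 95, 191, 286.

State at t = 0.8843 s:
  obj    pos=(+2.355,-0.906) vel=(+5.197,-2.174) ωy=+104.30

Key-timestep trajectory:
   step    t(s)  obj.x    obj.z    obj.vx   obj.vz 
     95  0.2199   +0.199  -0.004  +1.292  -0.541
    191  0.4421   +0.632  -0.185  +2.598  -1.087
    286  0.6620   +1.345  -0.484  +3.891  -1.628


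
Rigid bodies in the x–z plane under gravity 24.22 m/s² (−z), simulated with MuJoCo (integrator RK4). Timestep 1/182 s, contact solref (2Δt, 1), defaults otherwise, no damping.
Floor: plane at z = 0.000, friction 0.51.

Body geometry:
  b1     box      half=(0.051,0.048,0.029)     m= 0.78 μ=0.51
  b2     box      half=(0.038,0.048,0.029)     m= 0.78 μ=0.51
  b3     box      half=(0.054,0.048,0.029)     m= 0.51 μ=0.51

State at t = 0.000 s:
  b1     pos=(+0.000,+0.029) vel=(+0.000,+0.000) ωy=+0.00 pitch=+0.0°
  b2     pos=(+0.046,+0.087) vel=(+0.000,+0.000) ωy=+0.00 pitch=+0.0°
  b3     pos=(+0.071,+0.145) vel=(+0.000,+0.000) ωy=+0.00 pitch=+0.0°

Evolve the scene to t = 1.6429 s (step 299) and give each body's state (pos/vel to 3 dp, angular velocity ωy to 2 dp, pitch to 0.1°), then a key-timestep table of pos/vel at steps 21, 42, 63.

State at t = 1.6429 s:
  b1     pos=(+0.000,+0.029) vel=(+0.000,+0.000) ωy=+0.00 pitch=+0.0°
  b2     pos=(+0.089,+0.038) vel=(+0.000,+0.000) ωy=+0.00 pitch=+90.0°
  b3     pos=(+0.261,+0.029) vel=(+0.000,+0.000) ωy=+0.00 pitch=+180.0°

Key-timestep trajectory:
   step    t(s)  b1.x    b1.z    b1.vx   b1.vz   b2.x    b2.z    b2.vx   b2.vz   b3.x    b3.z    b3.vx   b3.vz 
     21  0.1154   +0.000  +0.029  -0.001  +0.000   +0.053  +0.087  +0.153  -0.008   +0.091  +0.138  +0.414  -0.208
     42  0.2308   +0.000  +0.029  +0.000  +0.000   +0.090  +0.039  +0.411  -1.436   +0.170  +0.052  +0.919  -0.090
     63  0.3462   +0.000  +0.029  +0.000  +0.000   +0.089  +0.038  +0.000  +0.001   +0.246  +0.043  +0.756  -0.685


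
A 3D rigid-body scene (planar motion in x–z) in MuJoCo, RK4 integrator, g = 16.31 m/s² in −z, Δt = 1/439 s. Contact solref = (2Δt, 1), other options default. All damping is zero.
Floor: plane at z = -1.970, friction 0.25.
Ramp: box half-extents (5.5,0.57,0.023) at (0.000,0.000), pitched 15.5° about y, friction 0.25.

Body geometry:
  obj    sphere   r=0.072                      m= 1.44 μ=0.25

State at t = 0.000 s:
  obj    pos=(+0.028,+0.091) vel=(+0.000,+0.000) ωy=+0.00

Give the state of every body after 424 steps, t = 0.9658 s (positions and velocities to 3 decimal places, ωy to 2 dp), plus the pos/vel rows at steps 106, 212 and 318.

State at t = 0.9658 s:
  obj    pos=(+1.427,-0.297) vel=(+2.898,-0.804) ωy=+41.76

Key-timestep trajectory:
   step    t(s)  obj.x    obj.z    obj.vx   obj.vz 
    106  0.2415   +0.115  +0.067  +0.724  -0.201
    212  0.4829   +0.378  -0.006  +1.449  -0.402
    318  0.7244   +0.815  -0.127  +2.173  -0.603


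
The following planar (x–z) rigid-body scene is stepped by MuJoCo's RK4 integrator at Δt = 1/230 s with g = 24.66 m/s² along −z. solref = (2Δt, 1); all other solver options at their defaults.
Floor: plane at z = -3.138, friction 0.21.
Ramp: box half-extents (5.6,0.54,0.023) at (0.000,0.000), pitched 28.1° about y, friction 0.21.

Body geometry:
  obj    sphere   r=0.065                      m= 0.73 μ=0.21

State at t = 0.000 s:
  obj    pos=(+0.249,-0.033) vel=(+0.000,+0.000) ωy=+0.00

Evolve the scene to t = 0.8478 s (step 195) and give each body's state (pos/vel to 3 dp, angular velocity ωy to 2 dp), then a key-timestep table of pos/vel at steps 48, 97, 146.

State at t = 0.8478 s:
  obj    pos=(+2.880,-1.438) vel=(+6.205,-3.313) ωy=+108.19

Key-timestep trajectory:
   step    t(s)  obj.x    obj.z    obj.vx   obj.vz 
     48  0.2087   +0.408  -0.118  +1.528  -0.816
     97  0.4217   +0.900  -0.381  +3.087  -1.648
    146  0.6348   +1.724  -0.821  +4.646  -2.481


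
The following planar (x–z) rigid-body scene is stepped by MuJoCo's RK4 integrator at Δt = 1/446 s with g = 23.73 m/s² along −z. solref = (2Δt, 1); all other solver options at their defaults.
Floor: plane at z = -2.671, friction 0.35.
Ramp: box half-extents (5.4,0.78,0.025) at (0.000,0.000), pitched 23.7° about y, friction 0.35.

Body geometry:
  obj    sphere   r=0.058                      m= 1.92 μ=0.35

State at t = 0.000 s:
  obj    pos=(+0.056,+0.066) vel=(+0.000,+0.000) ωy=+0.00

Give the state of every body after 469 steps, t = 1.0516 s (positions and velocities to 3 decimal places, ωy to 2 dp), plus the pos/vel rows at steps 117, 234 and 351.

State at t = 1.0516 s:
  obj    pos=(+3.505,-1.448) vel=(+6.560,-2.880) ωy=+123.52

Key-timestep trajectory:
   step    t(s)  obj.x    obj.z    obj.vx   obj.vz 
    117  0.2623   +0.271  -0.028  +1.637  -0.718
    234  0.5247   +0.915  -0.311  +3.273  -1.437
    351  0.7870   +1.988  -0.782  +4.910  -2.155


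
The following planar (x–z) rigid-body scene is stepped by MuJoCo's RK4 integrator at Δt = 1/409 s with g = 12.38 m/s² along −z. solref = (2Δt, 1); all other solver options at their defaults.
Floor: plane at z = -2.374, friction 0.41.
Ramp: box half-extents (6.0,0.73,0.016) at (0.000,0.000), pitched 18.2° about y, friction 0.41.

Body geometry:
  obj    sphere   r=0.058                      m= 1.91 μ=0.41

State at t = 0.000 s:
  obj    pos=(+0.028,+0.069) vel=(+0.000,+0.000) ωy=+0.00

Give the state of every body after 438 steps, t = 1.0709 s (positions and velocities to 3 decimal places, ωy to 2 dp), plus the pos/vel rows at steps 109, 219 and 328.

State at t = 1.0709 s:
  obj    pos=(+1.533,-0.426) vel=(+2.810,-0.924) ωy=+50.99

Key-timestep trajectory:
   step    t(s)  obj.x    obj.z    obj.vx   obj.vz 
    109  0.2665   +0.121  +0.038  +0.699  -0.230
    219  0.5355   +0.404  -0.055  +1.405  -0.462
    328  0.8020   +0.872  -0.209  +2.104  -0.692


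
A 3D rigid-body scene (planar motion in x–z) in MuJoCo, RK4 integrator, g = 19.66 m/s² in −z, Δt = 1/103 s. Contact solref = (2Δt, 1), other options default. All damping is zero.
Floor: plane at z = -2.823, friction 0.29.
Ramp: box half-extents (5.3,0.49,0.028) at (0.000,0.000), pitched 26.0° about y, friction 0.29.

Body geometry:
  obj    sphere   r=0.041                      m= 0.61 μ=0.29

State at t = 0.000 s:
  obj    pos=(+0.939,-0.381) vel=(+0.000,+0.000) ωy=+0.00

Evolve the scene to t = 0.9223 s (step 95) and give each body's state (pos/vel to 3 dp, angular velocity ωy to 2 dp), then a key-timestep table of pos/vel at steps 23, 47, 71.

State at t = 0.9223 s:
  obj    pos=(+3.292,-1.529) vel=(+5.102,-2.488) ωy=+138.44

Key-timestep trajectory:
   step    t(s)  obj.x    obj.z    obj.vx   obj.vz 
     23  0.2233   +1.077  -0.449  +1.235  -0.602
     47  0.4563   +1.515  -0.662  +2.524  -1.231
     71  0.6893   +2.253  -1.022  +3.813  -1.860


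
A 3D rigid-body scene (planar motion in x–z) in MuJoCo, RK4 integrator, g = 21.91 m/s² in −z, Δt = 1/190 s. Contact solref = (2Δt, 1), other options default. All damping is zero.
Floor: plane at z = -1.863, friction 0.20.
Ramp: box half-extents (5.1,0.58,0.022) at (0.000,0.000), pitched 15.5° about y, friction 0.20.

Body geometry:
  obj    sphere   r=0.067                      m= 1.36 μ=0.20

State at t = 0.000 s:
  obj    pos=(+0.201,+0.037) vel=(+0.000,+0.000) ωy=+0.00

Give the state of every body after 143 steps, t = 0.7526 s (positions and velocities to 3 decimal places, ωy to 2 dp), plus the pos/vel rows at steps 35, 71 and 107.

State at t = 0.7526 s:
  obj    pos=(+1.342,-0.280) vel=(+3.033,-0.841) ωy=+46.97

Key-timestep trajectory:
   step    t(s)  obj.x    obj.z    obj.vx   obj.vz 
     35  0.1842   +0.269  +0.018  +0.743  -0.206
     71  0.3737   +0.482  -0.041  +1.506  -0.418
    107  0.5632   +0.840  -0.141  +2.270  -0.629


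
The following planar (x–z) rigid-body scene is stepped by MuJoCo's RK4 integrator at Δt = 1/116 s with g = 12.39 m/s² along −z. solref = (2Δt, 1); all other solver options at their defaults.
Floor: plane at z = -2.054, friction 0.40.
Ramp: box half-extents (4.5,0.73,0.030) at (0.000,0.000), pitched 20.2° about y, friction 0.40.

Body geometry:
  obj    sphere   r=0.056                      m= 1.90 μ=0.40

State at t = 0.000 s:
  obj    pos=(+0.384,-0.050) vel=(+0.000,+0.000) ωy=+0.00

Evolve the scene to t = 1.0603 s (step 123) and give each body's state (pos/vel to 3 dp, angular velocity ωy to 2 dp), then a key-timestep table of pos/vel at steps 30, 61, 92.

State at t = 1.0603 s:
  obj    pos=(+1.996,-0.643) vel=(+3.041,-1.119) ωy=+57.85

Key-timestep trajectory:
   step    t(s)  obj.x    obj.z    obj.vx   obj.vz 
     30  0.2586   +0.480  -0.085  +0.742  -0.273
     61  0.5259   +0.781  -0.196  +1.508  -0.555
     92  0.7931   +1.286  -0.382  +2.274  -0.837


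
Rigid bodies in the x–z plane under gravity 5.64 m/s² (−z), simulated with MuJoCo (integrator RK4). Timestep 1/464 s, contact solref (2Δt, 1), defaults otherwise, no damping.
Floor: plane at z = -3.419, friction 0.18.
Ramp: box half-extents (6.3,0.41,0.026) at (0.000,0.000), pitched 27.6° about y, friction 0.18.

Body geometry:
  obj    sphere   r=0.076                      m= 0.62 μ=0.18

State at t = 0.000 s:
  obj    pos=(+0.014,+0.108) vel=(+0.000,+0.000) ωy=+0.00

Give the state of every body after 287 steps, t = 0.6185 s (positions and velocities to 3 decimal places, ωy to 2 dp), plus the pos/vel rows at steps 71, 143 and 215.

State at t = 0.6185 s:
  obj    pos=(+0.330,-0.058) vel=(+1.023,-0.535) ωy=+15.19

Key-timestep trajectory:
   step    t(s)  obj.x    obj.z    obj.vx   obj.vz 
     71  0.1530   +0.033  +0.098  +0.253  -0.132
    143  0.3082   +0.093  +0.067  +0.510  -0.267
    215  0.4634   +0.192  +0.015  +0.766  -0.401


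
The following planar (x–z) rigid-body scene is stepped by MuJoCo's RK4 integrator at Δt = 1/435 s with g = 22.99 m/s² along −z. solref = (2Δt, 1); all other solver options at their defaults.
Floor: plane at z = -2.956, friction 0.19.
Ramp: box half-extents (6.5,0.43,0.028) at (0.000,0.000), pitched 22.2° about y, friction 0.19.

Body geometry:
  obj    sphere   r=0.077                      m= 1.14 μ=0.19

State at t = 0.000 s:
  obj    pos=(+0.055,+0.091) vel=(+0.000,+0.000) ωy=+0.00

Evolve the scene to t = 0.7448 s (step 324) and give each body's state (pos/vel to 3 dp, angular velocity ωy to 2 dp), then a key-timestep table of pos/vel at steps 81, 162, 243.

State at t = 0.7448 s:
  obj    pos=(+1.649,-0.559) vel=(+4.279,-1.746) ωy=+60.01

Key-timestep trajectory:
   step    t(s)  obj.x    obj.z    obj.vx   obj.vz 
     81  0.1862   +0.155  +0.050  +1.070  -0.437
    162  0.3724   +0.453  -0.072  +2.140  -0.873
    243  0.5586   +0.951  -0.275  +3.209  -1.310


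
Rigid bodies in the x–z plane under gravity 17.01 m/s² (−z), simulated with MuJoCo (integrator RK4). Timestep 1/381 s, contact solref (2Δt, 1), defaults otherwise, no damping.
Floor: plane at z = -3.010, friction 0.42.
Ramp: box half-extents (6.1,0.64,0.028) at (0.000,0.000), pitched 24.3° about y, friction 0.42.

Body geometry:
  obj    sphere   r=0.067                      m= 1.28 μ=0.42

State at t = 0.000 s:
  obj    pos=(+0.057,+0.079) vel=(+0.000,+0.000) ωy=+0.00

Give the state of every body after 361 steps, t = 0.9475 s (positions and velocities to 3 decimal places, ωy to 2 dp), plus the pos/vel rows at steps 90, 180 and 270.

State at t = 0.9475 s:
  obj    pos=(+2.103,-0.845) vel=(+4.318,-1.950) ωy=+70.70

Key-timestep trajectory:
   step    t(s)  obj.x    obj.z    obj.vx   obj.vz 
     90  0.2362   +0.184  +0.021  +1.077  -0.486
    180  0.4724   +0.566  -0.151  +2.153  -0.972
    270  0.7087   +1.201  -0.438  +3.229  -1.458


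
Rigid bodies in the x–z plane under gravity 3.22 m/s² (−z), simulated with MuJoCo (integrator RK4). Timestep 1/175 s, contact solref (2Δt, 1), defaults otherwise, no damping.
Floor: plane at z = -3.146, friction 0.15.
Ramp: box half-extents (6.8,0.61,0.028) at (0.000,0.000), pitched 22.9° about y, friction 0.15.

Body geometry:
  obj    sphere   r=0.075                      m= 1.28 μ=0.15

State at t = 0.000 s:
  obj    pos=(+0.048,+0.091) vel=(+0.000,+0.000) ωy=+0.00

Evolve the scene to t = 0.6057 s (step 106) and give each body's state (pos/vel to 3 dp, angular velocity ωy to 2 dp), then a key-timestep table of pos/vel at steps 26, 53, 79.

State at t = 0.6057 s:
  obj    pos=(+0.199,+0.028) vel=(+0.499,-0.211) ωy=+7.22

Key-timestep trajectory:
   step    t(s)  obj.x    obj.z    obj.vx   obj.vz 
     26  0.1486   +0.057  +0.088  +0.123  -0.052
     53  0.3029   +0.086  +0.075  +0.250  -0.106
     79  0.4514   +0.132  +0.056  +0.372  -0.157


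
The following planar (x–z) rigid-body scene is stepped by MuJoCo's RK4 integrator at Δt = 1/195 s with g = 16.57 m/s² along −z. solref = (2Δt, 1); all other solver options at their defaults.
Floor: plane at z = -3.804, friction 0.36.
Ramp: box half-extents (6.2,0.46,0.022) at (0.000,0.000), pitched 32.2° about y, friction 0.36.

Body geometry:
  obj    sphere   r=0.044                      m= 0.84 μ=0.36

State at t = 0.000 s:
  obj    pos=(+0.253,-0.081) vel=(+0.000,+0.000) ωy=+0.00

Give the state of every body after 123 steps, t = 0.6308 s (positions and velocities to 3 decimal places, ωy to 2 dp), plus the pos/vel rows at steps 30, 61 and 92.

State at t = 0.6308 s:
  obj    pos=(+1.315,-0.750) vel=(+3.366,-2.120) ωy=+90.39

Key-timestep trajectory:
   step    t(s)  obj.x    obj.z    obj.vx   obj.vz 
     30  0.1538   +0.316  -0.121  +0.821  -0.517
     61  0.3128   +0.514  -0.246  +1.670  -1.051
     92  0.4718   +0.847  -0.455  +2.518  -1.586


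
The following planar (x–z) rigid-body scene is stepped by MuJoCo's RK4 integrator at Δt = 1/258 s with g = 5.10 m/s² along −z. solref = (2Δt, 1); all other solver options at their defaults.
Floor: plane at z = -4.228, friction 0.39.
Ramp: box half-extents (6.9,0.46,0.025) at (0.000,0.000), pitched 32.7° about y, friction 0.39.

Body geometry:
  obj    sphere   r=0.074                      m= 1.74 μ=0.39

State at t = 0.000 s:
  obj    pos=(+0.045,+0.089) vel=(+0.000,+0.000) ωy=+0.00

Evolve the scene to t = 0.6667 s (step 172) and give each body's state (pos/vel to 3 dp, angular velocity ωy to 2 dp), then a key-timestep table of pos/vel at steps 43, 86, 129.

State at t = 0.6667 s:
  obj    pos=(+0.413,-0.148) vel=(+1.104,-0.709) ωy=+17.73

Key-timestep trajectory:
   step    t(s)  obj.x    obj.z    obj.vx   obj.vz 
     43  0.1667   +0.068  +0.074  +0.276  -0.177
     86  0.3333   +0.137  +0.030  +0.552  -0.354
    129  0.5000   +0.252  -0.044  +0.828  -0.532


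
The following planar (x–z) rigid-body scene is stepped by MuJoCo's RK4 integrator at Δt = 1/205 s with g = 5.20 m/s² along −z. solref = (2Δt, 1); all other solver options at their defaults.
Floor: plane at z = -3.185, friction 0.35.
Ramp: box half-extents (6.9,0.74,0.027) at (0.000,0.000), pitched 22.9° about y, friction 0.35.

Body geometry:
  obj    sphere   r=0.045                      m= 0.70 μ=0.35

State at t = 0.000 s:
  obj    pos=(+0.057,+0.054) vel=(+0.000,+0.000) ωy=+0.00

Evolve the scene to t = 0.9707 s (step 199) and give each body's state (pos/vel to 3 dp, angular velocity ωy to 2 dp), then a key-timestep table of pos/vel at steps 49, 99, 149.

State at t = 0.9707 s:
  obj    pos=(+0.684,-0.211) vel=(+1.292,-0.546) ωy=+31.17

Key-timestep trajectory:
   step    t(s)  obj.x    obj.z    obj.vx   obj.vz 
     49  0.2390   +0.095  +0.038  +0.318  -0.134
     99  0.4829   +0.212  -0.012  +0.643  -0.272
    149  0.7268   +0.409  -0.095  +0.968  -0.409


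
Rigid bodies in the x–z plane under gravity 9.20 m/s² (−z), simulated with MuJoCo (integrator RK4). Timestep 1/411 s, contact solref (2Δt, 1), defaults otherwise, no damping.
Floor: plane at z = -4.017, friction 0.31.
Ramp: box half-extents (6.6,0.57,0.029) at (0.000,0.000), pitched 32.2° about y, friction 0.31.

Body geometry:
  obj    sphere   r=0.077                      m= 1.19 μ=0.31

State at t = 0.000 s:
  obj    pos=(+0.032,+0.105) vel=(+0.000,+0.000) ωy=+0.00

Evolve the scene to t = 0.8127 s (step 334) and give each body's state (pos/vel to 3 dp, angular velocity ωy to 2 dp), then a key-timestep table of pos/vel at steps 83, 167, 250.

State at t = 0.8127 s:
  obj    pos=(+1.011,-0.511) vel=(+2.408,-1.516) ωy=+36.95

Key-timestep trajectory:
   step    t(s)  obj.x    obj.z    obj.vx   obj.vz 
     83  0.2019   +0.092  +0.067  +0.599  -0.377
    167  0.4063   +0.277  -0.049  +1.204  -0.758
    250  0.6083   +0.580  -0.240  +1.803  -1.135


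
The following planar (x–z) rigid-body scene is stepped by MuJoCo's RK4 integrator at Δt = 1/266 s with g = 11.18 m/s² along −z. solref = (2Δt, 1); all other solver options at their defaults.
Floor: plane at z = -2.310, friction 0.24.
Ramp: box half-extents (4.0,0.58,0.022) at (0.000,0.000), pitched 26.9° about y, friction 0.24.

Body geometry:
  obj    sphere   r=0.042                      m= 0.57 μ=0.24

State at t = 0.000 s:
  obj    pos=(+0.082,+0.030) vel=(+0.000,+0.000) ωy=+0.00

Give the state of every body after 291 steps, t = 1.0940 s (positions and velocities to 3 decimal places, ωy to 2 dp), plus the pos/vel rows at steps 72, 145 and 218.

State at t = 1.0940 s:
  obj    pos=(+2.010,-0.948) vel=(+3.525,-1.788) ωy=+94.10

Key-timestep trajectory:
   step    t(s)  obj.x    obj.z    obj.vx   obj.vz 
     72  0.2707   +0.200  -0.030  +0.872  -0.443
    145  0.5451   +0.561  -0.213  +1.757  -0.891
    218  0.8195   +1.164  -0.519  +2.641  -1.340


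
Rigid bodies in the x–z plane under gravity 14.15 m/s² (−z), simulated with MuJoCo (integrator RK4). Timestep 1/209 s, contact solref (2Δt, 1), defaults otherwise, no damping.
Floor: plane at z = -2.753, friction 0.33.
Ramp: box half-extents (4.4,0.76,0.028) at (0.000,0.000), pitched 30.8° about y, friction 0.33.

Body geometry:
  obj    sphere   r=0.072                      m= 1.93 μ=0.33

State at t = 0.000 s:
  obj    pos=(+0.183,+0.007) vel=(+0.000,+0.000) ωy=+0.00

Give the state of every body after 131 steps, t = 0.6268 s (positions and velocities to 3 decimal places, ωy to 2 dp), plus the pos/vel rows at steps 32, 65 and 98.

State at t = 0.6268 s:
  obj    pos=(+1.057,-0.513) vel=(+2.787,-1.661) ωy=+45.04

Key-timestep trajectory:
   step    t(s)  obj.x    obj.z    obj.vx   obj.vz 
     32  0.1531   +0.235  -0.024  +0.681  -0.406
     65  0.3110   +0.398  -0.121  +1.383  -0.824
     98  0.4689   +0.672  -0.284  +2.085  -1.243


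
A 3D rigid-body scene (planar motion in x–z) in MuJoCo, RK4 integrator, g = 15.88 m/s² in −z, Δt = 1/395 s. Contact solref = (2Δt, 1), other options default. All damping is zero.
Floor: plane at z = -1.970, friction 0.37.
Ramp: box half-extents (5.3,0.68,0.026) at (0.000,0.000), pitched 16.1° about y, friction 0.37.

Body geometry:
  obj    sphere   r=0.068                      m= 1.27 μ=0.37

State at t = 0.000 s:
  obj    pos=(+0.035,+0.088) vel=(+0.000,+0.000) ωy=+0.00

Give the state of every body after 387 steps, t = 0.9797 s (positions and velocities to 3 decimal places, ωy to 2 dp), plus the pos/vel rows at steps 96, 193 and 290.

State at t = 0.9797 s:
  obj    pos=(+1.486,-0.331) vel=(+2.961,-0.855) ωy=+45.32

Key-timestep trajectory:
   step    t(s)  obj.x    obj.z    obj.vx   obj.vz 
     96  0.2430   +0.124  +0.062  +0.735  -0.212
    193  0.4886   +0.396  -0.016  +1.477  -0.426
    290  0.7342   +0.850  -0.147  +2.219  -0.640


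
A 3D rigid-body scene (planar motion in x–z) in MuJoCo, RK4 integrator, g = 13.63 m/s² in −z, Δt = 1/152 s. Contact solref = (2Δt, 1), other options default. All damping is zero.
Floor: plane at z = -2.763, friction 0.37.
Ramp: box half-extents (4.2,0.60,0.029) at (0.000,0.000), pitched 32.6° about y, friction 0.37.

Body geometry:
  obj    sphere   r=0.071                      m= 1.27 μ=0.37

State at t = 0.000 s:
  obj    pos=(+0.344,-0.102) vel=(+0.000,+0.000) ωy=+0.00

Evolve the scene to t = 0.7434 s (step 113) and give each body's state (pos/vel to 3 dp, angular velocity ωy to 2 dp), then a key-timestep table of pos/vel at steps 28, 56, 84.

State at t = 0.7434 s:
  obj    pos=(+1.566,-0.883) vel=(+3.285,-2.101) ωy=+54.91

Key-timestep trajectory:
   step    t(s)  obj.x    obj.z    obj.vx   obj.vz 
     28  0.1842   +0.419  -0.149  +0.814  -0.521
     56  0.3684   +0.644  -0.293  +1.628  -1.041
     84  0.5526   +1.019  -0.533  +2.442  -1.562


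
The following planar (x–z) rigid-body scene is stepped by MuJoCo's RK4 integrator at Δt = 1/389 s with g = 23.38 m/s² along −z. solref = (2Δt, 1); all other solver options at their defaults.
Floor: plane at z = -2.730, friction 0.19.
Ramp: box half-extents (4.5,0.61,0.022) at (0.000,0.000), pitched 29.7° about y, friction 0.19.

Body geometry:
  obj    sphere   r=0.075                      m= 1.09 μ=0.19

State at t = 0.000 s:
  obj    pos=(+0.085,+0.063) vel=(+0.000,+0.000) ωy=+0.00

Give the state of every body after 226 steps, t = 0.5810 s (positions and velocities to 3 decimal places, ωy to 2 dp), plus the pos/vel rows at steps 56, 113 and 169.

State at t = 0.5810 s:
  obj    pos=(+1.298,-0.629) vel=(+4.176,-2.382) ωy=+64.08

Key-timestep trajectory:
   step    t(s)  obj.x    obj.z    obj.vx   obj.vz 
     56  0.1440   +0.160  +0.021  +1.035  -0.590
    113  0.2905   +0.388  -0.110  +2.088  -1.191
    169  0.4344   +0.764  -0.324  +3.123  -1.781


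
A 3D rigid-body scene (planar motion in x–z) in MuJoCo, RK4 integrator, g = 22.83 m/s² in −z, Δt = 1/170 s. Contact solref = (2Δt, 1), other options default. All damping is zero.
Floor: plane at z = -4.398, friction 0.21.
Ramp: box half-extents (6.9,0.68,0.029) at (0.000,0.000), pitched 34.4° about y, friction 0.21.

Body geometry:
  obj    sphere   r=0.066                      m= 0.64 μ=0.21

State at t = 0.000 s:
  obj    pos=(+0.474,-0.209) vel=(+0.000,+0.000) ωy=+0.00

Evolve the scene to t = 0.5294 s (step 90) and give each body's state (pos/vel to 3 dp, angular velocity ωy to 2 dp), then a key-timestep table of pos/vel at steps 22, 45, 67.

State at t = 0.5294 s:
  obj    pos=(+1.540,-0.939) vel=(+4.025,-2.756) ωy=+73.84

Key-timestep trajectory:
   step    t(s)  obj.x    obj.z    obj.vx   obj.vz 
     22  0.1294   +0.538  -0.253  +0.985  -0.674
     45  0.2647   +0.740  -0.392  +2.013  -1.378
     67  0.3941   +1.065  -0.614  +2.997  -2.052


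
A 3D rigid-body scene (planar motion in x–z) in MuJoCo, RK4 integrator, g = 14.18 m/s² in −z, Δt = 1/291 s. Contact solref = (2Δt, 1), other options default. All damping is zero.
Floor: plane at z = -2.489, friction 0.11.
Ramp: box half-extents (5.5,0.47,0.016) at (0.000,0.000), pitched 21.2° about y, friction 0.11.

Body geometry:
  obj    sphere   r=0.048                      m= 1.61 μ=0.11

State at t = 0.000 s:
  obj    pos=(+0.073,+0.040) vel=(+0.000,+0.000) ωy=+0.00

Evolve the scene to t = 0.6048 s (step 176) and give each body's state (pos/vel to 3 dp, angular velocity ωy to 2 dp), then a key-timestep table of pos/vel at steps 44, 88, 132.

State at t = 0.6048 s:
  obj    pos=(+0.701,-0.203) vel=(+2.074,-0.802) ωy=+45.70

Key-timestep trajectory:
   step    t(s)  obj.x    obj.z    obj.vx   obj.vz 
     44  0.1512   +0.112  +0.025  +0.521  -0.197
     88  0.3024   +0.230  -0.021  +1.038  -0.400
    132  0.4536   +0.426  -0.097  +1.555  -0.605


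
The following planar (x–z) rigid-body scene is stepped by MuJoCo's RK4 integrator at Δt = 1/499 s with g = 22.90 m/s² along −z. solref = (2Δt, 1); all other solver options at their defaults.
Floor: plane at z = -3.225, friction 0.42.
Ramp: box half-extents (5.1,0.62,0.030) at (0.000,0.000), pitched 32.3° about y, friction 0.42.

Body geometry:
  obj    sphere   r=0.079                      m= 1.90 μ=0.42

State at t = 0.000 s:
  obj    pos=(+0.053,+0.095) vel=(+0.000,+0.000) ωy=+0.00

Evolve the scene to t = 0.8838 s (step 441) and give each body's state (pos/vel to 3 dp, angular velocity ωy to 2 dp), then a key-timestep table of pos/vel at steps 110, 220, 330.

State at t = 0.8838 s:
  obj    pos=(+2.938,-1.729) vel=(+6.529,-4.128) ωy=+97.77

Key-timestep trajectory:
   step    t(s)  obj.x    obj.z    obj.vx   obj.vz 
    110  0.2204   +0.233  -0.018  +1.629  -1.030
    220  0.4409   +0.771  -0.359  +3.257  -2.059
    330  0.6613   +1.669  -0.926  +4.886  -3.089


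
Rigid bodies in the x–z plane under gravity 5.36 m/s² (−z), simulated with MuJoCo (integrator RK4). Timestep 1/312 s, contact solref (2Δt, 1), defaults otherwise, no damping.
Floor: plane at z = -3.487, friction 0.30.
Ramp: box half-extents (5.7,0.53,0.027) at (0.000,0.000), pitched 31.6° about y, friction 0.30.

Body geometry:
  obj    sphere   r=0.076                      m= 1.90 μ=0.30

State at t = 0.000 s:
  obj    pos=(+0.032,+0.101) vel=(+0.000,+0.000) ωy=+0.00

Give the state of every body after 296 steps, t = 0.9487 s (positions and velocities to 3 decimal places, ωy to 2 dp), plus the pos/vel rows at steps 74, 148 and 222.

State at t = 0.9487 s:
  obj    pos=(+0.801,-0.372) vel=(+1.621,-0.997) ωy=+25.04

Key-timestep trajectory:
   step    t(s)  obj.x    obj.z    obj.vx   obj.vz 
     74  0.2372   +0.080  +0.072  +0.405  -0.249
    148  0.4744   +0.224  -0.017  +0.811  -0.499
    222  0.7115   +0.465  -0.165  +1.216  -0.748


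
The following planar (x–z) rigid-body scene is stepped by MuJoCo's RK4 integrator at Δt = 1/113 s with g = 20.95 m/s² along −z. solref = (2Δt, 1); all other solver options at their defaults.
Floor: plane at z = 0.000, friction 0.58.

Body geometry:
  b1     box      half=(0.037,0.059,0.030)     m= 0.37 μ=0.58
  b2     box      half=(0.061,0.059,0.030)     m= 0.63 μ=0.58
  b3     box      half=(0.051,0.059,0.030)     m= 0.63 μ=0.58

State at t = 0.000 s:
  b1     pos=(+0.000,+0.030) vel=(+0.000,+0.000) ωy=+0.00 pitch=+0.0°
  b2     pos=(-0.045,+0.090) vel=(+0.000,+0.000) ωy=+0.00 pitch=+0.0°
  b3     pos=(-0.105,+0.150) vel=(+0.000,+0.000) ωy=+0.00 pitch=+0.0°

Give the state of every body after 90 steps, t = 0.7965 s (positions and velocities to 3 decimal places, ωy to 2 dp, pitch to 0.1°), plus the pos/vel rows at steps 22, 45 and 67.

State at t = 0.7965 s:
  b1     pos=(+0.000,+0.030) vel=(+0.000,+0.000) ωy=+0.00 pitch=+0.0°
  b2     pos=(-0.100,+0.061) vel=(+0.000,+0.011) ωy=+0.01 pitch=-90.3°
  b3     pos=(-0.199,+0.051) vel=(+0.000,+0.000) ωy=+0.00 pitch=-90.0°

Key-timestep trajectory:
   step    t(s)  b1.x    b1.z    b1.vx   b1.vz   b2.x    b2.z    b2.vx   b2.vz   b3.x    b3.z    b3.vx   b3.vz 
     22  0.1947   +0.000  +0.030  +0.000  +0.000   -0.099  +0.061  -0.581  -0.201   -0.186  +0.053  -0.431  +0.023
     45  0.3982   +0.000  +0.030  +0.000  +0.000   -0.127  +0.068  +0.127  -0.004   -0.203  +0.053  +0.185  -0.089
     67  0.5929   +0.000  +0.030  +0.000  +0.000   -0.089  +0.065  -0.098  -0.022   -0.199  +0.051  +0.000  +0.000


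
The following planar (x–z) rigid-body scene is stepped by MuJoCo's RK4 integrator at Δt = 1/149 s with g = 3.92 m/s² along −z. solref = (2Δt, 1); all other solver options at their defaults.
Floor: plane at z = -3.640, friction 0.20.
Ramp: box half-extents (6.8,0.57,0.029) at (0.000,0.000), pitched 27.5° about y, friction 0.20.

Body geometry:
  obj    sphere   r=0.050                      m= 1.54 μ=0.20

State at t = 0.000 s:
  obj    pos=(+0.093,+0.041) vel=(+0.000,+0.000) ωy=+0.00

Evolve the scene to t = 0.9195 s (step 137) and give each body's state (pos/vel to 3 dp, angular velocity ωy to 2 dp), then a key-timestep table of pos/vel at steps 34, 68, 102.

State at t = 0.9195 s:
  obj    pos=(+0.578,-0.212) vel=(+1.055,-0.549) ωy=+23.77

Key-timestep trajectory:
   step    t(s)  obj.x    obj.z    obj.vx   obj.vz 
     34  0.2282   +0.123  +0.025  +0.262  -0.136
     68  0.4564   +0.212  -0.022  +0.524  -0.273
    102  0.6846   +0.362  -0.099  +0.785  -0.409


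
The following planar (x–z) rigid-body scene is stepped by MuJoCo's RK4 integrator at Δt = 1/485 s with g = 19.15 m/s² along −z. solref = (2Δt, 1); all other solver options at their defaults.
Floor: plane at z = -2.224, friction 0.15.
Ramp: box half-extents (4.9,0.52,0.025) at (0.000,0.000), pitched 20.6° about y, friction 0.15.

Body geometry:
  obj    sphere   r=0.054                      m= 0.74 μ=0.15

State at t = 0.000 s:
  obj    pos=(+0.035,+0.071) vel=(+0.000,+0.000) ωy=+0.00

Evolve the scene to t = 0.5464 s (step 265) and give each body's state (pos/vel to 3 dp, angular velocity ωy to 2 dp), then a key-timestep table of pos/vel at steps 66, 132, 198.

State at t = 0.5464 s:
  obj    pos=(+0.708,-0.182) vel=(+2.462,-0.925) ωy=+48.69

Key-timestep trajectory:
   step    t(s)  obj.x    obj.z    obj.vx   obj.vz 
     66  0.1361   +0.077  +0.056  +0.613  -0.230
    132  0.2722   +0.202  +0.008  +1.226  -0.461
    198  0.4082   +0.411  -0.070  +1.839  -0.691


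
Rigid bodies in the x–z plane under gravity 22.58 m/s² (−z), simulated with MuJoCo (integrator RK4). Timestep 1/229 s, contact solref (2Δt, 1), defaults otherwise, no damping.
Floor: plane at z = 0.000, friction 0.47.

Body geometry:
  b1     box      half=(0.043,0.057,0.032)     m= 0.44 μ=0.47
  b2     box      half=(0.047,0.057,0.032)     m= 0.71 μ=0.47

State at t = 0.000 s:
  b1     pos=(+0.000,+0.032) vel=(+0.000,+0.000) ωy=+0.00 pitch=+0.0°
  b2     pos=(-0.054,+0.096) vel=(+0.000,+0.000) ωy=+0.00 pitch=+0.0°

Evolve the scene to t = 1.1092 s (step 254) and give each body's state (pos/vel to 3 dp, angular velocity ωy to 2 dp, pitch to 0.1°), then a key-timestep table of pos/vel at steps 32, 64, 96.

State at t = 1.1092 s:
  b1     pos=(+0.000,+0.032) vel=(+0.000,+0.000) ωy=+0.00 pitch=+0.0°
  b2     pos=(-0.100,+0.047) vel=(+0.000,+0.000) ωy=+0.00 pitch=-90.0°

Key-timestep trajectory:
   step    t(s)  b1.x    b1.z    b1.vx   b1.vz   b2.x    b2.z    b2.vx   b2.vz 
     32  0.1397   +0.000  +0.032  +0.000  +0.000   -0.089  +0.050  -0.734  -0.231
     64  0.2795   +0.000  +0.032  +0.000  +0.000   -0.123  +0.056  +0.015  -0.002
     96  0.4192   +0.000  +0.032  +0.000  +0.000   -0.095  +0.049  +0.063  +0.094


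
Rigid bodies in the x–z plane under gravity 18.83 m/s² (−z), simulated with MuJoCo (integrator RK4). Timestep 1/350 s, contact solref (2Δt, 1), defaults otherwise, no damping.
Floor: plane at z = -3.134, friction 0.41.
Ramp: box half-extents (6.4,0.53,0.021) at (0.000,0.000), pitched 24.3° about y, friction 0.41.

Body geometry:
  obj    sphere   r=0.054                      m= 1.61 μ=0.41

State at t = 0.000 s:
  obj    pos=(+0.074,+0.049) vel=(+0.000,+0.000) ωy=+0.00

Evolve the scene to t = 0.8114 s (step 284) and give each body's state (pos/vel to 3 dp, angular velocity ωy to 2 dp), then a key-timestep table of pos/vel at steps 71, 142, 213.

State at t = 0.8114 s:
  obj    pos=(+1.735,-0.701) vel=(+4.093,-1.848) ωy=+83.16

Key-timestep trajectory:
   step    t(s)  obj.x    obj.z    obj.vx   obj.vz 
     71  0.2029   +0.178  +0.002  +1.023  -0.462
    142  0.4057   +0.489  -0.139  +2.047  -0.924
    213  0.6086   +1.008  -0.373  +3.070  -1.386


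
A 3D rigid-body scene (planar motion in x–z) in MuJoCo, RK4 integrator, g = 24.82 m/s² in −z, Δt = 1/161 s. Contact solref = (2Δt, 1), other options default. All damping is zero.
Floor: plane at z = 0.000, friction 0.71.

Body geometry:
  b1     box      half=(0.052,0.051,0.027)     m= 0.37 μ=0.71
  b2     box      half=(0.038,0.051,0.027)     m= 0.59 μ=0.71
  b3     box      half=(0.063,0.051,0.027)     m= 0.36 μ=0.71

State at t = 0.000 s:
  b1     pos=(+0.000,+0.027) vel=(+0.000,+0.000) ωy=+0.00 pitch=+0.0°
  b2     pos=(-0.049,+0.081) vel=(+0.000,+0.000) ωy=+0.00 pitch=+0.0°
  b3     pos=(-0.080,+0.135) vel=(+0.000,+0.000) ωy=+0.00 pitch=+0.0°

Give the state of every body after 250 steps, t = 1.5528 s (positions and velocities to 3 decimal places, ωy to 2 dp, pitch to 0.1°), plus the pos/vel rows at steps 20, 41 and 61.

State at t = 1.5528 s:
  b1     pos=(+0.000,+0.027) vel=(+0.000,+0.000) ωy=+0.00 pitch=+0.0°
  b2     pos=(-0.085,+0.038) vel=(+0.000,+0.000) ωy=+0.00 pitch=-90.0°
  b3     pos=(-0.271,+0.027) vel=(+0.000,+0.000) ωy=+0.00 pitch=+180.0°

Key-timestep trajectory:
   step    t(s)  b1.x    b1.z    b1.vx   b1.vz   b2.x    b2.z    b2.vx   b2.vz   b3.x    b3.z    b3.vx   b3.vz 
     20  0.1242   +0.000  +0.027  +0.002  +0.001   -0.064  +0.078  -0.283  -0.154   -0.119  +0.108  -0.645  -0.768
     41  0.2547   +0.000  +0.027  +0.000  +0.000   -0.085  +0.038  +0.015  +0.027   -0.195  +0.068  -0.398  +0.067
     61  0.3789   +0.000  +0.027  +0.000  +0.000   -0.085  +0.038  +0.000  +0.000   -0.259  +0.040  -0.710  -0.840
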